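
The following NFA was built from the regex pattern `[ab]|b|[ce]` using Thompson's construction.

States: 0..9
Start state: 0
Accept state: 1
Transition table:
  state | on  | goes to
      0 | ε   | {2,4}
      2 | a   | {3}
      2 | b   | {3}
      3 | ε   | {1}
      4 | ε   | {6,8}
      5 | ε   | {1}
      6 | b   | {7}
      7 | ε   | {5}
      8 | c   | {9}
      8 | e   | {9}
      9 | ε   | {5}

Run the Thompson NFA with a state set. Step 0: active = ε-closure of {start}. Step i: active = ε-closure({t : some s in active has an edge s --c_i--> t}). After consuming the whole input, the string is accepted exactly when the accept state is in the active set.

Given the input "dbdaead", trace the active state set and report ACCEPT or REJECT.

Answer: REJECT

Steps:
start: ε-closure({0}) = {0,2,4,6,8}
'd' @ 1: {}  — state set empty
rest 'bdaead' ignored (set empty)
final: {}; accept 1 not in set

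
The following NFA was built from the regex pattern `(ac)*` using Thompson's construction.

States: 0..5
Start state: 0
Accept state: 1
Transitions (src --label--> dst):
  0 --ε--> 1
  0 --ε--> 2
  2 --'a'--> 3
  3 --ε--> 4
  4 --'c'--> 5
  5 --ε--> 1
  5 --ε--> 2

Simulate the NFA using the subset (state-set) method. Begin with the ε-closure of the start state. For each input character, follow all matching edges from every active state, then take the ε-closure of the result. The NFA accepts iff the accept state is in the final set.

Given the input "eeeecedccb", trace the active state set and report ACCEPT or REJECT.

Answer: REJECT

Derivation:
initial (ε-close {0}): {0,1,2}
'e' @ 1: {}  — dead — no transitions
rest 'eeecedccb' ignored (set empty)
after full input: {}  (accept=1 not in)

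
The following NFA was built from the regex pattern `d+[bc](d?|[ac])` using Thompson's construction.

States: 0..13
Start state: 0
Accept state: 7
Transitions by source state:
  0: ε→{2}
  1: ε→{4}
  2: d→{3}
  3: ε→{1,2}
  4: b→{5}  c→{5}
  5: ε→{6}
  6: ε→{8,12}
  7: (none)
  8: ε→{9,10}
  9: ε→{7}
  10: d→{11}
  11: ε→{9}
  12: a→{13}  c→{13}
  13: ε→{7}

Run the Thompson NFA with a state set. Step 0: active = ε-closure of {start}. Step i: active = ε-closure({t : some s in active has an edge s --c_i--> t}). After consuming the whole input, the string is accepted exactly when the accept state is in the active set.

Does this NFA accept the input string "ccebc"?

initial (ε-close {0}): {0,2}
'c' @ 1: {}  — dead — no transitions
rest 'cebc' ignored (set empty)
after full input: {}  (accept=7 not in)

Answer: REJECT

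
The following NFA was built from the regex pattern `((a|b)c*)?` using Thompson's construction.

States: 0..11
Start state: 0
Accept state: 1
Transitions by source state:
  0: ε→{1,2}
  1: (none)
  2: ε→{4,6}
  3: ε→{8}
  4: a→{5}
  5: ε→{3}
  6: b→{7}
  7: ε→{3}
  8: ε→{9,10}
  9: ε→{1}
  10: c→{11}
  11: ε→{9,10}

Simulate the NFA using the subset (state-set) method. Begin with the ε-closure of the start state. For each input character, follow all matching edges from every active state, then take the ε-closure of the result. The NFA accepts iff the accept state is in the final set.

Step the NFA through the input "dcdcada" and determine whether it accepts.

initial (ε-close {0}): {0,1,2,4,6}
'd' @ 1: {}  — state set empty
rest 'cdcada' ignored (set empty)
after full input: {}  (accept=1 not in)

Answer: REJECT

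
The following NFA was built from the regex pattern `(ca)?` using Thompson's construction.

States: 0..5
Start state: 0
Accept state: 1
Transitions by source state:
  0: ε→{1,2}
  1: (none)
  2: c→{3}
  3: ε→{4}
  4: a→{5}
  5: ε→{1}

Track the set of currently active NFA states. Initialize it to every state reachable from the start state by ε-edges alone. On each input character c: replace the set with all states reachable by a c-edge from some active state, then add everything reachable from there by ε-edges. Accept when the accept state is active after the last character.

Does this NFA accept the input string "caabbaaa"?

Answer: REJECT

Derivation:
initial (ε-close {0}): {0,1,2}
'c' @ 1: {3,4}
'a' @ 2: {1,5}  (accept∈set)
'a' @ 3: {}  — dead — no transitions
rest 'bbaaa' ignored (set empty)
after full input: {}  (accept=1 not in)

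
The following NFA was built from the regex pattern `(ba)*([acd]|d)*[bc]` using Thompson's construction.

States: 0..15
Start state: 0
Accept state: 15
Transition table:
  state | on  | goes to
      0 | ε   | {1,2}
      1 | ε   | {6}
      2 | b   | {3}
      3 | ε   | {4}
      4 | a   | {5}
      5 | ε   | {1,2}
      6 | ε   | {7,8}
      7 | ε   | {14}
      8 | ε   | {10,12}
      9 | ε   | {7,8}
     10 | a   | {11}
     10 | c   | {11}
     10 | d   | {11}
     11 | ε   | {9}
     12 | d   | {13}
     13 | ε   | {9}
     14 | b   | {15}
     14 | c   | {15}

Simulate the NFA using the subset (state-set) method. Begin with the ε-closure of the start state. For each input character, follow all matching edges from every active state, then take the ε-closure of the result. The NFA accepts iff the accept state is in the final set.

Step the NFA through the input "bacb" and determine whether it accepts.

start: ε-closure({0}) = {0,1,2,6,7,8,10,12,14}
'b' @ 1: {3,4,15}  ✓accept
'a' @ 2: {1,2,5,6,7,8,10,12,14}
'c' @ 3: {7,8,9,10,11,12,14,15}  ✓accept
'b' @ 4: {15}  ✓accept
after full input: {15}  (accept=15 in)

Answer: ACCEPT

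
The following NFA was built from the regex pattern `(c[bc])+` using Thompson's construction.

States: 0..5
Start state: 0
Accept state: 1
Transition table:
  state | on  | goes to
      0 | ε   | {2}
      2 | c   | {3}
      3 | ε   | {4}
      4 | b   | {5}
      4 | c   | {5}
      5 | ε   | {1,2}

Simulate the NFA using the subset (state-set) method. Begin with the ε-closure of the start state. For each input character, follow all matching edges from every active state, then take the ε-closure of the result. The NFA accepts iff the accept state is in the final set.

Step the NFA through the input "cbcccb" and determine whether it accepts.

start: ε-closure({0}) = {0,2}
'c' @ 1: {3,4}
'b' @ 2: {1,2,5}  ✓accept
'c' @ 3: {3,4}
'c' @ 4: {1,2,5}  ✓accept
'c' @ 5: {3,4}
'b' @ 6: {1,2,5}  ✓accept
after full input: {1,2,5}  (accept=1 in)

Answer: ACCEPT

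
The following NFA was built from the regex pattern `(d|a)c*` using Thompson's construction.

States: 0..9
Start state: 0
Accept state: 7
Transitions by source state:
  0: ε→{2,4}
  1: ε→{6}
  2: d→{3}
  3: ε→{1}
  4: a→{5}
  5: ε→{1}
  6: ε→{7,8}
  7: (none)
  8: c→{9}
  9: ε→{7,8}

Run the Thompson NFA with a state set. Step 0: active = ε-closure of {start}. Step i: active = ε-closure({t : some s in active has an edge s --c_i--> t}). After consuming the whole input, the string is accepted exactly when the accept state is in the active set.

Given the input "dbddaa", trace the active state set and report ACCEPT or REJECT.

initial (ε-close {0}): {0,2,4}
'd' @ 1: {1,3,6,7,8}  ✓accept
'b' @ 2: {}  — dead — no transitions
rest 'ddaa' ignored (set empty)
after full input: {}  (accept=7 not in)

Answer: REJECT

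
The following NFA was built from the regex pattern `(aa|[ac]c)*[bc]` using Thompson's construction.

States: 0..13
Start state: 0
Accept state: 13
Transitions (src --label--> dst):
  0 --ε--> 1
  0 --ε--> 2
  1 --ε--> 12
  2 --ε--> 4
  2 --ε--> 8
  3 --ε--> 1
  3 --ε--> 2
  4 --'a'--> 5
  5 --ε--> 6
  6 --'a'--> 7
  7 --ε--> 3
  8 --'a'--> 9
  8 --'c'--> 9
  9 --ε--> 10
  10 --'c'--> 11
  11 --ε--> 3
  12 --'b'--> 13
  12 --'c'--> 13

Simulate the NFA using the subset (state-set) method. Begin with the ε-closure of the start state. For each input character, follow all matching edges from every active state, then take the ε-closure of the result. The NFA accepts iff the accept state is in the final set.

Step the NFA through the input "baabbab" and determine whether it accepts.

Answer: REJECT

Trace:
initial (ε-close {0}): {0,1,2,4,8,12}
'b' @ 1: {13}  ✓accept
'a' @ 2: {}  — state set empty
rest 'abbab' ignored (set empty)
after full input: {}  (accept=13 not in)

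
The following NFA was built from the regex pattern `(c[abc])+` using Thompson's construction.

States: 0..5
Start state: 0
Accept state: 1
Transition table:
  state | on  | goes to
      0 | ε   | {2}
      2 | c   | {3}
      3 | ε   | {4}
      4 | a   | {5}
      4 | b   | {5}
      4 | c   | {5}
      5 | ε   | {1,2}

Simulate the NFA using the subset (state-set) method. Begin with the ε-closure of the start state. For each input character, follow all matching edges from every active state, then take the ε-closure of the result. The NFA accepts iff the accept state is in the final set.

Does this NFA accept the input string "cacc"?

S₀ = ε-closure({0}) = {0,2}
'c' @ 1: {3,4}
'a' @ 2: {1,2,5}  [accepting]
'c' @ 3: {3,4}
'c' @ 4: {1,2,5}  [accepting]
after full input: {1,2,5}  (accept=1 in)

Answer: ACCEPT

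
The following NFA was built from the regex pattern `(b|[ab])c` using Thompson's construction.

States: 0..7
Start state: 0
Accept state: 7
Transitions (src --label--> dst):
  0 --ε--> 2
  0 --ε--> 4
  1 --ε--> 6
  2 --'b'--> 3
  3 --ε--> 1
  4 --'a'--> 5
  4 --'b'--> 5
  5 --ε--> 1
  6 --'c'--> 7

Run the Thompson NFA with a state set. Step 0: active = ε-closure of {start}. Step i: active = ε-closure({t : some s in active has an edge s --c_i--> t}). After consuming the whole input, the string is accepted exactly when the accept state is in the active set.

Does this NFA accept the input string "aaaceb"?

start: ε-closure({0}) = {0,2,4}
'a' @ 1: {1,5,6}
'a' @ 2: {}  — dead — no transitions
rest 'aceb' ignored (set empty)
after full input: {}  (accept=7 not in)

Answer: REJECT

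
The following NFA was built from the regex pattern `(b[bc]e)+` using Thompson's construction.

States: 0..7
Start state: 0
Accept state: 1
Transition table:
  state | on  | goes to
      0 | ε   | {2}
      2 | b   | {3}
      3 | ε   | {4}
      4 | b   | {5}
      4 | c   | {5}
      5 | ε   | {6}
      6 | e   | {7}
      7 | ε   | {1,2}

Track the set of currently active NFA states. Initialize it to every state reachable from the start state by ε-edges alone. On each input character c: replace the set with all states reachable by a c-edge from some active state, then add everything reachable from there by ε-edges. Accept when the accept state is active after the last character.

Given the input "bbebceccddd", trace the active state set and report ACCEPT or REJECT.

S₀ = ε-closure({0}) = {0,2}
'b' @ 1: {3,4}
'b' @ 2: {5,6}
'e' @ 3: {1,2,7}  (accept∈set)
'b' @ 4: {3,4}
'c' @ 5: {5,6}
'e' @ 6: {1,2,7}  (accept∈set)
'c' @ 7: {}  — state set empty
rest 'cddd' ignored (set empty)
end set {} — state 1 not in

Answer: REJECT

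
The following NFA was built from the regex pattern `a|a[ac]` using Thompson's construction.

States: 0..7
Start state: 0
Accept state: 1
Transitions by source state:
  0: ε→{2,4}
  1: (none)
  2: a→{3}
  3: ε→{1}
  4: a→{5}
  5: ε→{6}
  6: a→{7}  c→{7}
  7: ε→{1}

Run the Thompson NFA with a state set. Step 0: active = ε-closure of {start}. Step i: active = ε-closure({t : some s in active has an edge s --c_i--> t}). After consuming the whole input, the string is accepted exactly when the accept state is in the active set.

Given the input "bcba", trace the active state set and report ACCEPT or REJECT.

start: ε-closure({0}) = {0,2,4}
'b' @ 1: {}  — state set empty
rest 'cba' ignored (set empty)
final: {}; accept 1 not in set

Answer: REJECT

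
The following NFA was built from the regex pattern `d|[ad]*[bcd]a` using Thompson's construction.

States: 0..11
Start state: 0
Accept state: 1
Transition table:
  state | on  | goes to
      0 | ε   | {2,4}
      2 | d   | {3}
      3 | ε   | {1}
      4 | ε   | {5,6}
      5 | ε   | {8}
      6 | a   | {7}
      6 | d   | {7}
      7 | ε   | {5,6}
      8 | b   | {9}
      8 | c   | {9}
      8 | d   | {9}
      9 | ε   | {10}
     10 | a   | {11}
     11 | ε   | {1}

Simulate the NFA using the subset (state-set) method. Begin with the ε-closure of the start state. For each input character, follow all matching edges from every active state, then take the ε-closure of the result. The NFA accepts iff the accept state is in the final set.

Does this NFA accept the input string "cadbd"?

Answer: REJECT

Steps:
S₀ = ε-closure({0}) = {0,2,4,5,6,8}
'c' @ 1: {9,10}
'a' @ 2: {1,11}  [accepting]
'd' @ 3: {}  — state set empty
rest 'bd' ignored (set empty)
end set {} — state 1 not in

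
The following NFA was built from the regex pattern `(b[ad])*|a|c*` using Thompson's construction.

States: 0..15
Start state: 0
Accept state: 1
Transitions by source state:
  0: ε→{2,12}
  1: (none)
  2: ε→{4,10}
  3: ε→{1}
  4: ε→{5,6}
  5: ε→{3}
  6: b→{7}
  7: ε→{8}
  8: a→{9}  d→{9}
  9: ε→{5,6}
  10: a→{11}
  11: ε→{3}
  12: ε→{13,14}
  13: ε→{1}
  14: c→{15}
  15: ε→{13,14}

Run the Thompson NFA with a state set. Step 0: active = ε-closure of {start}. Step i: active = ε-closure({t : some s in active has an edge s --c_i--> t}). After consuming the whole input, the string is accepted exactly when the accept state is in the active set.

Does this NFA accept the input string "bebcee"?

Answer: REJECT

Steps:
initial (ε-close {0}): {0,1,2,3,4,5,6,10,12,13,14}
'b' @ 1: {7,8}
'e' @ 2: {}  — state set empty
rest 'bcee' ignored (set empty)
end set {} — state 1 not in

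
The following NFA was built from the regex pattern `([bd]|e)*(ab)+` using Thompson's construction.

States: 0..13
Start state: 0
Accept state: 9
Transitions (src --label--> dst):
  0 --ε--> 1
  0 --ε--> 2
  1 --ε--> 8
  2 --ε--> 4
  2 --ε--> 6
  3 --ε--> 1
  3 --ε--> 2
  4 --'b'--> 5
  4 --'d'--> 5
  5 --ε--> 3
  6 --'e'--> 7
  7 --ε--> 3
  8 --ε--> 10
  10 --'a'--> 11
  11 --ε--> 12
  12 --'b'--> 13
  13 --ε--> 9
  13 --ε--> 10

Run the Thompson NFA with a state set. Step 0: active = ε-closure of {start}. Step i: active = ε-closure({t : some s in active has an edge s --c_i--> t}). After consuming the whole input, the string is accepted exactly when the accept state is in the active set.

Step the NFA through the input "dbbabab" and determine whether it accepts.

Answer: ACCEPT

Derivation:
initial (ε-close {0}): {0,1,2,4,6,8,10}
'd' @ 1: {1,2,3,4,5,6,8,10}
'b' @ 2: {1,2,3,4,5,6,8,10}
'b' @ 3: {1,2,3,4,5,6,8,10}
'a' @ 4: {11,12}
'b' @ 5: {9,10,13}  ✓accept
'a' @ 6: {11,12}
'b' @ 7: {9,10,13}  ✓accept
final: {9,10,13}; accept 9 in set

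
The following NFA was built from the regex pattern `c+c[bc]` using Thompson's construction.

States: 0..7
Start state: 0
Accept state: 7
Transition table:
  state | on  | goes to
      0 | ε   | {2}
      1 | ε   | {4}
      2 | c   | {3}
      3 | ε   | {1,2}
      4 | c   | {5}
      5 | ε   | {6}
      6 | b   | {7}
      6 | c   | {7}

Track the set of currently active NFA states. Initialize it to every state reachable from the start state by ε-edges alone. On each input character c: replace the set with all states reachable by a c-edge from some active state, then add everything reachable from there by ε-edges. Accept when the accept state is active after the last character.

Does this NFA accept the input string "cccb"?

Answer: ACCEPT

Steps:
start: ε-closure({0}) = {0,2}
'c' @ 1: {1,2,3,4}
'c' @ 2: {1,2,3,4,5,6}
'c' @ 3: {1,2,3,4,5,6,7}  [accepting]
'b' @ 4: {7}  [accepting]
after full input: {7}  (accept=7 in)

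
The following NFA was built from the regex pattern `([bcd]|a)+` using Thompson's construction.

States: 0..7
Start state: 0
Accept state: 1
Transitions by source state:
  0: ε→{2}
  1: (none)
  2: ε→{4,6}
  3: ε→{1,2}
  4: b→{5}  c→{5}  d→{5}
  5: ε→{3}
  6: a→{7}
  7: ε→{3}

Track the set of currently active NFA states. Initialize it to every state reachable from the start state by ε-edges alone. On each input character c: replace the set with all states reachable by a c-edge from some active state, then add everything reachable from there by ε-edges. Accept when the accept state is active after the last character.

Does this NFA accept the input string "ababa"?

Answer: ACCEPT

Trace:
initial (ε-close {0}): {0,2,4,6}
'a' @ 1: {1,2,3,4,6,7}  ✓accept
'b' @ 2: {1,2,3,4,5,6}  ✓accept
'a' @ 3: {1,2,3,4,6,7}  ✓accept
'b' @ 4: {1,2,3,4,5,6}  ✓accept
'a' @ 5: {1,2,3,4,6,7}  ✓accept
end set {1,2,3,4,6,7} — state 1 in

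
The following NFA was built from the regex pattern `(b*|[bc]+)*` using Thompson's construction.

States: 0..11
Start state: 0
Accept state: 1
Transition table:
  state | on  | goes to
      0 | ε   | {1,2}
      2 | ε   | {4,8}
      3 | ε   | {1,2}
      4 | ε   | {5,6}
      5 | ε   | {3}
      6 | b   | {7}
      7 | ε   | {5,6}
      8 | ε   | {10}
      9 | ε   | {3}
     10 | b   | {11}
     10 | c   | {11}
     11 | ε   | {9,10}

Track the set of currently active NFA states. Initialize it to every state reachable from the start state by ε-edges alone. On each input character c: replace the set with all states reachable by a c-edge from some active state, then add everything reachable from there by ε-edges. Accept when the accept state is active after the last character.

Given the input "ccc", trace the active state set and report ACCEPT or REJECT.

Answer: ACCEPT

Derivation:
initial (ε-close {0}): {0,1,2,3,4,5,6,8,10}
'c' @ 1: {1,2,3,4,5,6,8,9,10,11}  (accept∈set)
'c' @ 2: {1,2,3,4,5,6,8,9,10,11}  (accept∈set)
'c' @ 3: {1,2,3,4,5,6,8,9,10,11}  (accept∈set)
after full input: {1,2,3,4,5,6,8,9,10,11}  (accept=1 in)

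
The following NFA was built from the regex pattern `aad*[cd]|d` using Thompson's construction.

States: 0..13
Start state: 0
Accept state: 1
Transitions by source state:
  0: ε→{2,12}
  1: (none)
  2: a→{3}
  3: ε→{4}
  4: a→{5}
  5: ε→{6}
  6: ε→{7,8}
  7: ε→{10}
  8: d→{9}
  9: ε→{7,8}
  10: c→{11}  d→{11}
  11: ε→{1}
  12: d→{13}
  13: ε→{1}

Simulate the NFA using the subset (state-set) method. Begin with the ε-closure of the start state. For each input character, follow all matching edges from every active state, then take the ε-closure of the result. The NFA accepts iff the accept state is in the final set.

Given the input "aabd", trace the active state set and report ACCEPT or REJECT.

start: ε-closure({0}) = {0,2,12}
'a' @ 1: {3,4}
'a' @ 2: {5,6,7,8,10}
'b' @ 3: {}  — dead — no transitions
rest 'd' ignored (set empty)
final: {}; accept 1 not in set

Answer: REJECT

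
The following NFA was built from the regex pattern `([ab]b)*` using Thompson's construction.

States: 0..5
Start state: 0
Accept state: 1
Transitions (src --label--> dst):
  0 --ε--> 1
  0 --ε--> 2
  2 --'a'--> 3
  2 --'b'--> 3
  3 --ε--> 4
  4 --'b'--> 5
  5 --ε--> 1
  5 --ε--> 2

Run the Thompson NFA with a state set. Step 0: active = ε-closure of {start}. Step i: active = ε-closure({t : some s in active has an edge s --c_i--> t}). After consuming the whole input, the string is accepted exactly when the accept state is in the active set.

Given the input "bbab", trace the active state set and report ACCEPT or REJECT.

initial (ε-close {0}): {0,1,2}
'b' @ 1: {3,4}
'b' @ 2: {1,2,5}  ✓accept
'a' @ 3: {3,4}
'b' @ 4: {1,2,5}  ✓accept
final: {1,2,5}; accept 1 in set

Answer: ACCEPT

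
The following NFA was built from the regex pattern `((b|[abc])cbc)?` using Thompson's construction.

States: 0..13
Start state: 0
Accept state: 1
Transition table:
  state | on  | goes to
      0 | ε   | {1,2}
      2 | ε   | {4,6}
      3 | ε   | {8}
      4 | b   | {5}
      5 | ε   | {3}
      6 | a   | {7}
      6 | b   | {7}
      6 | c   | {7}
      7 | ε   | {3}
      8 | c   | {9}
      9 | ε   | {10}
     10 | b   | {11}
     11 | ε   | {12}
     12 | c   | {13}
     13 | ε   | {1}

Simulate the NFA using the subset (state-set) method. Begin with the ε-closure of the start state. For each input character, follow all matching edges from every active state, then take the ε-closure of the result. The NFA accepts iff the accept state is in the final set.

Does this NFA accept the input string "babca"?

initial (ε-close {0}): {0,1,2,4,6}
'b' @ 1: {3,5,7,8}
'a' @ 2: {}  — state set empty
rest 'bca' ignored (set empty)
after full input: {}  (accept=1 not in)

Answer: REJECT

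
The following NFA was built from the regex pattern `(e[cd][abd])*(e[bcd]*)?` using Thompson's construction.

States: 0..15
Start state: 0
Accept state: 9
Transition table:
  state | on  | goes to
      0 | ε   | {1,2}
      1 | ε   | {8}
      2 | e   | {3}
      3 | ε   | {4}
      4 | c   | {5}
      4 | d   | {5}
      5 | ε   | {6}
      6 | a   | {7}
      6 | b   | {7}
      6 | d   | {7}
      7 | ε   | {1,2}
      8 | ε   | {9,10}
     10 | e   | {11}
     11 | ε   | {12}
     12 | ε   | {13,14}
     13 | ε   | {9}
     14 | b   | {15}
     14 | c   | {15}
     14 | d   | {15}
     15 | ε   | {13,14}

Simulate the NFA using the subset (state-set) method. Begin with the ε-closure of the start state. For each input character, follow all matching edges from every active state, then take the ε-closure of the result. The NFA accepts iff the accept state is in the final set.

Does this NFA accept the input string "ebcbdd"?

Answer: ACCEPT

Derivation:
start: ε-closure({0}) = {0,1,2,8,9,10}
'e' @ 1: {3,4,9,11,12,13,14}  [accepting]
'b' @ 2: {9,13,14,15}  [accepting]
'c' @ 3: {9,13,14,15}  [accepting]
'b' @ 4: {9,13,14,15}  [accepting]
'd' @ 5: {9,13,14,15}  [accepting]
'd' @ 6: {9,13,14,15}  [accepting]
final: {9,13,14,15}; accept 9 in set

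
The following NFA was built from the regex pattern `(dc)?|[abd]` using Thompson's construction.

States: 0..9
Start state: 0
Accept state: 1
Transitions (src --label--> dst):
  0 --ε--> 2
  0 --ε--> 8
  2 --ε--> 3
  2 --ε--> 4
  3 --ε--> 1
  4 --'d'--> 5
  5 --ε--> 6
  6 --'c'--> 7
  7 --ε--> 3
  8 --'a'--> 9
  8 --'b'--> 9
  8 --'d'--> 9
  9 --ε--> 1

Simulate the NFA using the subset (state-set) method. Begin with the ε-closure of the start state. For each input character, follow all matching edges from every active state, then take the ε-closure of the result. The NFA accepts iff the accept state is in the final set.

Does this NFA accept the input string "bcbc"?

start: ε-closure({0}) = {0,1,2,3,4,8}
'b' @ 1: {1,9}  [accepting]
'c' @ 2: {}  — state set empty
rest 'bc' ignored (set empty)
after full input: {}  (accept=1 not in)

Answer: REJECT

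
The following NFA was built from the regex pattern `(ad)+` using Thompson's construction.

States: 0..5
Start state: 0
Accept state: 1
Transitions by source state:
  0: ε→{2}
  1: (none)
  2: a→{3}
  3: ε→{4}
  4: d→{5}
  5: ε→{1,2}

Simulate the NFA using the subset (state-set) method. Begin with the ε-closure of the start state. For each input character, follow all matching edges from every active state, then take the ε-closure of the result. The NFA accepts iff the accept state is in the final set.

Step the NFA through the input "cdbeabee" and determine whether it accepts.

start: ε-closure({0}) = {0,2}
'c' @ 1: {}  — no active states
rest 'dbeabee' ignored (set empty)
after full input: {}  (accept=1 not in)

Answer: REJECT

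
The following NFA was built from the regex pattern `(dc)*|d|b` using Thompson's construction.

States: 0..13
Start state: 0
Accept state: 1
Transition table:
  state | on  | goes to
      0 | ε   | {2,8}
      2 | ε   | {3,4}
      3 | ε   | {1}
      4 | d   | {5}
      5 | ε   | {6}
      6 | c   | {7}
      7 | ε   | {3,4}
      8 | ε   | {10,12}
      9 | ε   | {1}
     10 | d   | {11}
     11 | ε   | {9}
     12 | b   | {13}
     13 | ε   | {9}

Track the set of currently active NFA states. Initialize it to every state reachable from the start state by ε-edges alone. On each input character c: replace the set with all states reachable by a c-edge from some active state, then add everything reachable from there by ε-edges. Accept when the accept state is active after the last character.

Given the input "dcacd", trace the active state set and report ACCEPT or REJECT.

Answer: REJECT

Derivation:
start: ε-closure({0}) = {0,1,2,3,4,8,10,12}
'd' @ 1: {1,5,6,9,11}  [accepting]
'c' @ 2: {1,3,4,7}  [accepting]
'a' @ 3: {}  — no active states
rest 'cd' ignored (set empty)
end set {} — state 1 not in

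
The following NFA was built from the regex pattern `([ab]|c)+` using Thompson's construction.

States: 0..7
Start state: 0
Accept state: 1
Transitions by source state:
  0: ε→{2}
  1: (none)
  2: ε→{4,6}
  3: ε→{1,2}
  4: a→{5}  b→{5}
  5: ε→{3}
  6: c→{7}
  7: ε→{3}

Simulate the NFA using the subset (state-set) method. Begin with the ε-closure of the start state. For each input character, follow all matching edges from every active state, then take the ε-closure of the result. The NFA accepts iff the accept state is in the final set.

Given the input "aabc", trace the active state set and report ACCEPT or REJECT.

Answer: ACCEPT

Trace:
start: ε-closure({0}) = {0,2,4,6}
'a' @ 1: {1,2,3,4,5,6}  (accept∈set)
'a' @ 2: {1,2,3,4,5,6}  (accept∈set)
'b' @ 3: {1,2,3,4,5,6}  (accept∈set)
'c' @ 4: {1,2,3,4,6,7}  (accept∈set)
after full input: {1,2,3,4,6,7}  (accept=1 in)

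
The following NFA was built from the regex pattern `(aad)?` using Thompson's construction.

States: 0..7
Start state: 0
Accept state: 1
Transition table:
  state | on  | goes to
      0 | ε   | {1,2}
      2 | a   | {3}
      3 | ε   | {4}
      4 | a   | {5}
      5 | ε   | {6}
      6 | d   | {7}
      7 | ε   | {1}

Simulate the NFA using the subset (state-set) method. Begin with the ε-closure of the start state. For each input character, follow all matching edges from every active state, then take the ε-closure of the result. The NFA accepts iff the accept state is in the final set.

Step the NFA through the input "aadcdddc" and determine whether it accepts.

initial (ε-close {0}): {0,1,2}
'a' @ 1: {3,4}
'a' @ 2: {5,6}
'd' @ 3: {1,7}  ✓accept
'c' @ 4: {}  — no active states
rest 'dddc' ignored (set empty)
after full input: {}  (accept=1 not in)

Answer: REJECT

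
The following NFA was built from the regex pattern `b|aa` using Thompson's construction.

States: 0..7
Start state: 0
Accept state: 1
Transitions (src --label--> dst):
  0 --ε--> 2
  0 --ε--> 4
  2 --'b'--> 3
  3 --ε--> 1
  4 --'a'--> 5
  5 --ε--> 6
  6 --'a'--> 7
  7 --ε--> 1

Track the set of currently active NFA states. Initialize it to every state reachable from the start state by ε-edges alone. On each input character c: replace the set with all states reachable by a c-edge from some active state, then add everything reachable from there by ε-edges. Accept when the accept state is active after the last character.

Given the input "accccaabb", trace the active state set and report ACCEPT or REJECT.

Answer: REJECT

Derivation:
S₀ = ε-closure({0}) = {0,2,4}
'a' @ 1: {5,6}
'c' @ 2: {}  — no active states
rest 'cccaabb' ignored (set empty)
end set {} — state 1 not in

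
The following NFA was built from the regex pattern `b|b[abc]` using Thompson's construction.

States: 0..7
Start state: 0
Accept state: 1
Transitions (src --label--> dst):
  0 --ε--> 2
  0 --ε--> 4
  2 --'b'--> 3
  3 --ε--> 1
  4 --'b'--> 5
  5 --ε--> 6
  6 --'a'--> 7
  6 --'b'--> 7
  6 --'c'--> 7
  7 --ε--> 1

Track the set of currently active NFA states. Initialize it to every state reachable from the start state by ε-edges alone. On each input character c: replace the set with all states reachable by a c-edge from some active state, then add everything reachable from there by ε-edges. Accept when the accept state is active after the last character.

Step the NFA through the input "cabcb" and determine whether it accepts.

initial (ε-close {0}): {0,2,4}
'c' @ 1: {}  — dead — no transitions
rest 'abcb' ignored (set empty)
final: {}; accept 1 not in set

Answer: REJECT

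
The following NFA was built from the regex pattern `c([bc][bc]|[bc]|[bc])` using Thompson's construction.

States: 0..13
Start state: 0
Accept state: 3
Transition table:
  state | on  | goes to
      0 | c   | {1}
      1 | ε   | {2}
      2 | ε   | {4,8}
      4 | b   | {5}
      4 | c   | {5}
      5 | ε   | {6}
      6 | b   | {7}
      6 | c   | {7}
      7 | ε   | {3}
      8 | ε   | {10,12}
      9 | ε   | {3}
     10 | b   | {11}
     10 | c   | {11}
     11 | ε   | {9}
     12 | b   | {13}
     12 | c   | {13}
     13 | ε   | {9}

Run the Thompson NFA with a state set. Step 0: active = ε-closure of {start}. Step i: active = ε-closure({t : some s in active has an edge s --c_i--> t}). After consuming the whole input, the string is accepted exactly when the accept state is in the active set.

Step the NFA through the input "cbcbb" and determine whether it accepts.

Answer: REJECT

Steps:
start: ε-closure({0}) = {0}
'c' @ 1: {1,2,4,8,10,12}
'b' @ 2: {3,5,6,9,11,13}  [accepting]
'c' @ 3: {3,7}  [accepting]
'b' @ 4: {}  — state set empty
rest 'b' ignored (set empty)
after full input: {}  (accept=3 not in)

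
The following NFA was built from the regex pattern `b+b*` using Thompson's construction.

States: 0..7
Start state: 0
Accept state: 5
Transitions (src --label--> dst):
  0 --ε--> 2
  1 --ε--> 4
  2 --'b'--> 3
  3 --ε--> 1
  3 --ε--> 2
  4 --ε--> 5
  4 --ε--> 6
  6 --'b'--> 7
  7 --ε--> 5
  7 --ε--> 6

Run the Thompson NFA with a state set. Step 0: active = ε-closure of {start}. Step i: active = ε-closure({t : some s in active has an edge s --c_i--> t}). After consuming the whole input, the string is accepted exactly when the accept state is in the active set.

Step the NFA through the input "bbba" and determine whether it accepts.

S₀ = ε-closure({0}) = {0,2}
'b' @ 1: {1,2,3,4,5,6}  (accept∈set)
'b' @ 2: {1,2,3,4,5,6,7}  (accept∈set)
'b' @ 3: {1,2,3,4,5,6,7}  (accept∈set)
'a' @ 4: {}  — state set empty
after full input: {}  (accept=5 not in)

Answer: REJECT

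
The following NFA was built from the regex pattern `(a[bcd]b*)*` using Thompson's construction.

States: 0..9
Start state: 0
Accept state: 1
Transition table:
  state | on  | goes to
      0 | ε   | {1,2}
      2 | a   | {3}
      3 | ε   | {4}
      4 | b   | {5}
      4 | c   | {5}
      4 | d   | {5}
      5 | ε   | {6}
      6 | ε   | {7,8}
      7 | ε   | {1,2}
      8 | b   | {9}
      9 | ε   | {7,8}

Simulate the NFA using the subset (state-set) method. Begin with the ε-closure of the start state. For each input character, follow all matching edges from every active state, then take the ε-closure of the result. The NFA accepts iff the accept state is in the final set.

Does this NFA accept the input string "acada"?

Answer: REJECT

Derivation:
S₀ = ε-closure({0}) = {0,1,2}
'a' @ 1: {3,4}
'c' @ 2: {1,2,5,6,7,8}  ✓accept
'a' @ 3: {3,4}
'd' @ 4: {1,2,5,6,7,8}  ✓accept
'a' @ 5: {3,4}
final: {3,4}; accept 1 not in set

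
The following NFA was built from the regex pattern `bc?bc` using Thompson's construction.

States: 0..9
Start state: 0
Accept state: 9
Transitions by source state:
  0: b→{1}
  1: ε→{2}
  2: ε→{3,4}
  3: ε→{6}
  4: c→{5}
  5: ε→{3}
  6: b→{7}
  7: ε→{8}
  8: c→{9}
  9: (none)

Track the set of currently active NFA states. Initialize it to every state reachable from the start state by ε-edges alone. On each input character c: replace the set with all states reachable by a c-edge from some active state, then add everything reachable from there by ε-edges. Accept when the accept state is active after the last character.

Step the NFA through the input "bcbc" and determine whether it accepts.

initial (ε-close {0}): {0}
'b' @ 1: {1,2,3,4,6}
'c' @ 2: {3,5,6}
'b' @ 3: {7,8}
'c' @ 4: {9}  [accepting]
after full input: {9}  (accept=9 in)

Answer: ACCEPT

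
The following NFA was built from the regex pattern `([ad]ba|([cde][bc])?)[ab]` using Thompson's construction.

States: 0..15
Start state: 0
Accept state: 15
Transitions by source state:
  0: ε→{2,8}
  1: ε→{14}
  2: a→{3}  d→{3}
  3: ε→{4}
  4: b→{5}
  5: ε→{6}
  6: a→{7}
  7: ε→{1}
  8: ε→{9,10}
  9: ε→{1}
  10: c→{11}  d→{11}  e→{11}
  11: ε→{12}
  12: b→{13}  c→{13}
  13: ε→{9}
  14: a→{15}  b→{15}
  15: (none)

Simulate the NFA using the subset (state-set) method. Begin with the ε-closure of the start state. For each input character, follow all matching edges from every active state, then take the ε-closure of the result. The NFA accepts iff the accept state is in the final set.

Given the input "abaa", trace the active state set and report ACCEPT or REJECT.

Answer: ACCEPT

Steps:
initial (ε-close {0}): {0,1,2,8,9,10,14}
'a' @ 1: {3,4,15}  ✓accept
'b' @ 2: {5,6}
'a' @ 3: {1,7,14}
'a' @ 4: {15}  ✓accept
after full input: {15}  (accept=15 in)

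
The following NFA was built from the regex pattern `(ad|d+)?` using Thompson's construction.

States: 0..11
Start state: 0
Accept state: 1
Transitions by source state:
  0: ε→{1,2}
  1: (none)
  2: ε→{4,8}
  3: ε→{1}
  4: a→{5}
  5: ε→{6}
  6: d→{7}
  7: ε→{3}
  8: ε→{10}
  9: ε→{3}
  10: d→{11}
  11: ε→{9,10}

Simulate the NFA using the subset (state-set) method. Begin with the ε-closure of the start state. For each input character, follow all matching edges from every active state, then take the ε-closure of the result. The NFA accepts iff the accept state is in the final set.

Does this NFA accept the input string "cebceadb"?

initial (ε-close {0}): {0,1,2,4,8,10}
'c' @ 1: {}  — no active states
rest 'ebceadb' ignored (set empty)
after full input: {}  (accept=1 not in)

Answer: REJECT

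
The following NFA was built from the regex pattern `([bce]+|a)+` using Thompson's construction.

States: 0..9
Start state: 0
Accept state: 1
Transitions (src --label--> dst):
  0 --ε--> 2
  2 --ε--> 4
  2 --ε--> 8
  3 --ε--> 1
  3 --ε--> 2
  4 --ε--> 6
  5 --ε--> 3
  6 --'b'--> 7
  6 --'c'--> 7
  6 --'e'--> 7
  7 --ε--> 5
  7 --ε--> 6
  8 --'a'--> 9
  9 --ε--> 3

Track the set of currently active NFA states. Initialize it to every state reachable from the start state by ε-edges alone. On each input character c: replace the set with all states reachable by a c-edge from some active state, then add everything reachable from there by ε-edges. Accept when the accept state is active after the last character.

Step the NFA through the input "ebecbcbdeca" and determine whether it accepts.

S₀ = ε-closure({0}) = {0,2,4,6,8}
'e' @ 1: {1,2,3,4,5,6,7,8}  ✓accept
'b' @ 2: {1,2,3,4,5,6,7,8}  ✓accept
'e' @ 3: {1,2,3,4,5,6,7,8}  ✓accept
'c' @ 4: {1,2,3,4,5,6,7,8}  ✓accept
'b' @ 5: {1,2,3,4,5,6,7,8}  ✓accept
'c' @ 6: {1,2,3,4,5,6,7,8}  ✓accept
'b' @ 7: {1,2,3,4,5,6,7,8}  ✓accept
'd' @ 8: {}  — dead — no transitions
rest 'eca' ignored (set empty)
final: {}; accept 1 not in set

Answer: REJECT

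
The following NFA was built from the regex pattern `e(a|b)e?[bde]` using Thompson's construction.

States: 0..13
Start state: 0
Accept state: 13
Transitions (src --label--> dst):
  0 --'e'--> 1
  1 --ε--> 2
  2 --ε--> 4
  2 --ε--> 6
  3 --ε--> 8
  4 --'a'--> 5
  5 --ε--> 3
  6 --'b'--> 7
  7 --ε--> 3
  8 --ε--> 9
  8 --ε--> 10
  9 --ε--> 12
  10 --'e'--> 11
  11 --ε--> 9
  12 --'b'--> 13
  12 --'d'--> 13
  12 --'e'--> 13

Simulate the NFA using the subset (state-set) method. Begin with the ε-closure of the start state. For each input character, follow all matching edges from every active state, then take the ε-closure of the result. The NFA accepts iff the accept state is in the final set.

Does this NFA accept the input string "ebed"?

initial (ε-close {0}): {0}
'e' @ 1: {1,2,4,6}
'b' @ 2: {3,7,8,9,10,12}
'e' @ 3: {9,11,12,13}  ✓accept
'd' @ 4: {13}  ✓accept
end set {13} — state 13 in

Answer: ACCEPT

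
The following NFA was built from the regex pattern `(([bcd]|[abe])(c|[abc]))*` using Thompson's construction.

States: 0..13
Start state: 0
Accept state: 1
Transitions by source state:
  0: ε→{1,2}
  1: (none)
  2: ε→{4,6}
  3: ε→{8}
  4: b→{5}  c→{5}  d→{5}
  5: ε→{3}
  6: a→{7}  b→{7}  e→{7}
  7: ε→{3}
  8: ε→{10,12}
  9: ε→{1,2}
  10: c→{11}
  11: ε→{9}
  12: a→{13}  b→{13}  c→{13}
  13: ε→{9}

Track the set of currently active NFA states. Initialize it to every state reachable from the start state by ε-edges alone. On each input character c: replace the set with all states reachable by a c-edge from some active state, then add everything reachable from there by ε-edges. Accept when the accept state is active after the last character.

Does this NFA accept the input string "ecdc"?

start: ε-closure({0}) = {0,1,2,4,6}
'e' @ 1: {3,7,8,10,12}
'c' @ 2: {1,2,4,6,9,11,13}  ✓accept
'd' @ 3: {3,5,8,10,12}
'c' @ 4: {1,2,4,6,9,11,13}  ✓accept
end set {1,2,4,6,9,11,13} — state 1 in

Answer: ACCEPT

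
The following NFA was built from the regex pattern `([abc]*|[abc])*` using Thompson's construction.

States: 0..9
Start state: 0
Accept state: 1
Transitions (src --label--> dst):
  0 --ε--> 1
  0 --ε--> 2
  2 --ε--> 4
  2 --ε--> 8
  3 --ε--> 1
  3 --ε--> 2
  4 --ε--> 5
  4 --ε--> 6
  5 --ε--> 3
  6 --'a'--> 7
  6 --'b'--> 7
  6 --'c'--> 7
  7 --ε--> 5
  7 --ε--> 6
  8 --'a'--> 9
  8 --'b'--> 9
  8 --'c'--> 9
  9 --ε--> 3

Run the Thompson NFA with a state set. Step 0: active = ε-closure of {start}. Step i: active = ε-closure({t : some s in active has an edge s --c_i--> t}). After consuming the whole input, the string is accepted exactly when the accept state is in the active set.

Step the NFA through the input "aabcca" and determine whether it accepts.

start: ε-closure({0}) = {0,1,2,3,4,5,6,8}
'a' @ 1: {1,2,3,4,5,6,7,8,9}  ✓accept
'a' @ 2: {1,2,3,4,5,6,7,8,9}  ✓accept
'b' @ 3: {1,2,3,4,5,6,7,8,9}  ✓accept
'c' @ 4: {1,2,3,4,5,6,7,8,9}  ✓accept
'c' @ 5: {1,2,3,4,5,6,7,8,9}  ✓accept
'a' @ 6: {1,2,3,4,5,6,7,8,9}  ✓accept
end set {1,2,3,4,5,6,7,8,9} — state 1 in

Answer: ACCEPT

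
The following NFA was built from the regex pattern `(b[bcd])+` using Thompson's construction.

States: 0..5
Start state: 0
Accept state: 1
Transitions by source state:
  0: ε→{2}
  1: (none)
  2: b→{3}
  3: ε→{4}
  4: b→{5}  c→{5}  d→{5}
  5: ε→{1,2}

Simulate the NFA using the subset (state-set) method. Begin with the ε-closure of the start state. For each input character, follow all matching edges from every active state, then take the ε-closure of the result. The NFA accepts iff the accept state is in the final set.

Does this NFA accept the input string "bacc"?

start: ε-closure({0}) = {0,2}
'b' @ 1: {3,4}
'a' @ 2: {}  — no active states
rest 'cc' ignored (set empty)
end set {} — state 1 not in

Answer: REJECT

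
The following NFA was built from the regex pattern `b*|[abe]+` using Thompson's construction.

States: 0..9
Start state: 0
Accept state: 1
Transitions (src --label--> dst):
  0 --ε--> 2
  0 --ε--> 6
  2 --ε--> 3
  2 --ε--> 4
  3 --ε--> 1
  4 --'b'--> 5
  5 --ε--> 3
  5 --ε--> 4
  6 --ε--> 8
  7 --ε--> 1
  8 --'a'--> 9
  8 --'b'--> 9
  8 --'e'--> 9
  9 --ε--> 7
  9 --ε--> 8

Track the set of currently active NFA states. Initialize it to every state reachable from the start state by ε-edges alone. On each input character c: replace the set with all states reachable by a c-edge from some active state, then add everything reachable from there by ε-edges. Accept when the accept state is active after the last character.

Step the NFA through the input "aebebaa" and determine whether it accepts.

S₀ = ε-closure({0}) = {0,1,2,3,4,6,8}
'a' @ 1: {1,7,8,9}  ✓accept
'e' @ 2: {1,7,8,9}  ✓accept
'b' @ 3: {1,7,8,9}  ✓accept
'e' @ 4: {1,7,8,9}  ✓accept
'b' @ 5: {1,7,8,9}  ✓accept
'a' @ 6: {1,7,8,9}  ✓accept
'a' @ 7: {1,7,8,9}  ✓accept
end set {1,7,8,9} — state 1 in

Answer: ACCEPT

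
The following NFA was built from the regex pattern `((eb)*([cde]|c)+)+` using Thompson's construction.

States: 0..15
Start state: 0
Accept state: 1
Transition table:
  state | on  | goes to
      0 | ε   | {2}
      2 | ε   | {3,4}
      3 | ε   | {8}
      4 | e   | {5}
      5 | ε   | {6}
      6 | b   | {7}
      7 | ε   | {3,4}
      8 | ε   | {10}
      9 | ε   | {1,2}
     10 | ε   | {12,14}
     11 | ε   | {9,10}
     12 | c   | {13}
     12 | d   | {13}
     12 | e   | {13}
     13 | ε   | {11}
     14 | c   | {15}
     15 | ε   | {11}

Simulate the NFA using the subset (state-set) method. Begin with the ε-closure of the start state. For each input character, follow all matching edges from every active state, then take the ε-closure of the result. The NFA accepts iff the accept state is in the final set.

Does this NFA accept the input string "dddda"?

Answer: REJECT

Trace:
initial (ε-close {0}): {0,2,3,4,8,10,12,14}
'd' @ 1: {1,2,3,4,8,9,10,11,12,13,14}  [accepting]
'd' @ 2: {1,2,3,4,8,9,10,11,12,13,14}  [accepting]
'd' @ 3: {1,2,3,4,8,9,10,11,12,13,14}  [accepting]
'd' @ 4: {1,2,3,4,8,9,10,11,12,13,14}  [accepting]
'a' @ 5: {}  — state set empty
final: {}; accept 1 not in set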